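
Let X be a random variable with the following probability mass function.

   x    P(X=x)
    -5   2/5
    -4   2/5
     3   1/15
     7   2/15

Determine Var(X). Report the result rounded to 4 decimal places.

17.4489

E[X] = (2/5)·(-5) + (2/5)·(-4) + (1/15)·3 + (2/15)·7 = -37/15
E[X²] = (2/5)·25 + (2/5)·16 + (1/15)·9 + (2/15)·49 = 353/15
Var(X) = 353/15 − (-37/15)² = 3926/225 ≈ 17.4489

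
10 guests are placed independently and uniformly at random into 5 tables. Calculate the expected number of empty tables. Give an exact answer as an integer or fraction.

1048576/1953125

Let Xⱼ=1 if table j is empty. P(Xⱼ=1) = ((5-1)/5)^10 = 1048576/9765625.
By linearity, E[#empty] = 5·1048576/9765625 = 1048576/1953125.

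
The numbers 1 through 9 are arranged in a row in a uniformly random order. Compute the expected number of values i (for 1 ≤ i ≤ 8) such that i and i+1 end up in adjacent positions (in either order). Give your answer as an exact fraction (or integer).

For each i ∈ {1,…,8}, let Xᵢ = 1 if i and i+1 are adjacent. P(Xᵢ=1) = 2·(9−1)!/9! = 2/9.
By linearity, E[ΣXᵢ] = (8)·(2/9) = 16/9.

16/9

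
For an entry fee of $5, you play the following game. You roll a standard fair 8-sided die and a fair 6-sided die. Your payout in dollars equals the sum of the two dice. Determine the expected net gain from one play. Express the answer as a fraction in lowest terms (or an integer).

Distribution of the sum of the two dice: 2 w.p. 1/48, 3 w.p. 1/24, 4 w.p. 1/16, 5 w.p. 1/12, 6 w.p. 5/48, 7 w.p. 1/8, …
E[payout] = (1/48)·2 + (1/24)·3 + (1/16)·4 + (1/12)·5 + (5/48)·6 + (1/8)·7 + (1/8)·8 + (1/8)·9 + (5/48)·10 + (1/12)·11 + (1/16)·12 + (1/24)·13 + (1/48)·14 = 8
Expected profit = 8 − 5 = 3

$3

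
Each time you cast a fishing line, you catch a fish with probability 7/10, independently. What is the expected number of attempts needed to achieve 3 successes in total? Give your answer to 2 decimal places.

By linearity (sum of 3 independent geometric waits), E[trials] = 3/p = 3/(7/10) = 30/7.
≈ 4.29

4.29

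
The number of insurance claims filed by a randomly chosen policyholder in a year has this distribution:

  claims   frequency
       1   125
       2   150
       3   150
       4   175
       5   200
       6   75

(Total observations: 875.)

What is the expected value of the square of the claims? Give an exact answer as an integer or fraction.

Total = 875, so P(claims=1) = 125/875, etc.
E[X²] = (1/7)·1 + (6/35)·4 + (6/35)·9 + (1/5)·16 + (8/35)·25 + (3/35)·36
     = 503/35

503/35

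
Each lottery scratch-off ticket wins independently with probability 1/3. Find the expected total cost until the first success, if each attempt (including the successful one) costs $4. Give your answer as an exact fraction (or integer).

$12

E[#attempts] = 1/p = 3; E[cost] = 4·3 = 12.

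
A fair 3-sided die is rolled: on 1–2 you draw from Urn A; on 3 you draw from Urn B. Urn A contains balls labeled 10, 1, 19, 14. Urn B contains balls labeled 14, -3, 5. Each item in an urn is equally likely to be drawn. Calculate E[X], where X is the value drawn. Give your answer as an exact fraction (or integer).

82/9

E[X | Urn A] = (10 + 1 + 19 + 14)/4 = 11
E[X | Urn B] = (14 − 3 + 5)/3 = 16/3
E[X] = (2/3)·11 + (1/3)·16/3 = 82/9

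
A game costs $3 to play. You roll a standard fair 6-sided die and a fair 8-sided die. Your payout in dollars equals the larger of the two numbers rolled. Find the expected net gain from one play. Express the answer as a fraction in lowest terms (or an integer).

Distribution of the larger of the two numbers rolled: 1 w.p. 1/48, 2 w.p. 1/16, 3 w.p. 5/48, 4 w.p. 7/48, 5 w.p. 3/16, 6 w.p. 11/48, …
E[payout] = (1/48)·1 + (1/16)·2 + (5/48)·3 + (7/48)·4 + (3/16)·5 + (11/48)·6 + (1/8)·7 + (1/8)·8 = 251/48
Expected profit = 251/48 − 3 = 107/48

107/48 dollars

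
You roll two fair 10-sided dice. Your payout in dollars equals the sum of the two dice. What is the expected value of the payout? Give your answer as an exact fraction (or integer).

$11

Distribution of the sum of the two dice: 2 w.p. 1/100, 3 w.p. 1/50, 4 w.p. 3/100, 5 w.p. 1/25, 6 w.p. 1/20, 7 w.p. 3/50, …
E[payout] = (1/100)·2 + (1/50)·3 + (3/100)·4 + (1/25)·5 + (1/20)·6 + (3/50)·7 + (7/100)·8 + (2/25)·9 + (9/100)·10 + (1/10)·11 + (9/100)·12 + (2/25)·13 + (7/100)·14 + (3/50)·15 + (1/20)·16 + (1/25)·17 + (3/100)·18 + (1/50)·19 + (1/100)·20 = 11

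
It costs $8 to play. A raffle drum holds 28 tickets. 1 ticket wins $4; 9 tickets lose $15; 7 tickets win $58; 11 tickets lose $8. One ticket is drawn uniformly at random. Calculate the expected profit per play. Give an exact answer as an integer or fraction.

E[payout] = (1/28)·4 + (9/28)·(-15) + (7/28)·58 + (11/28)·(-8) = 187/28
Expected profit = 187/28 − 8 = -37/28

-37/28 dollars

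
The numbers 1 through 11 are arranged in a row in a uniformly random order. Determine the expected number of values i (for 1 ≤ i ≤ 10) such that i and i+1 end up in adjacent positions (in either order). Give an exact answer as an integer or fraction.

For each i ∈ {1,…,10}, let Xᵢ = 1 if i and i+1 are adjacent. P(Xᵢ=1) = 2·(11−1)!/11! = 2/11.
By linearity, E[ΣXᵢ] = (10)·(2/11) = 20/11.

20/11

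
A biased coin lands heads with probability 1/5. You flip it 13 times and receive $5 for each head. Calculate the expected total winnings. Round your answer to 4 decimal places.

$13.0000

E[#heads] = 13·1/5 = 13/5 (linearity over flips).
E[winnings] = 5·13/5 = 13.
≈ 13.0000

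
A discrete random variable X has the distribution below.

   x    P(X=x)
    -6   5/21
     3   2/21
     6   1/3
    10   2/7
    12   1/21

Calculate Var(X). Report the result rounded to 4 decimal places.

38.4898

E[X] = (5/21)·(-6) + (2/21)·3 + (1/3)·6 + (2/7)·10 + (1/21)·12 = 30/7
E[X²] = (5/21)·36 + (2/21)·9 + (1/3)·36 + (2/7)·100 + (1/21)·144 = 398/7
Var(X) = 398/7 − (30/7)² = 1886/49 ≈ 38.4898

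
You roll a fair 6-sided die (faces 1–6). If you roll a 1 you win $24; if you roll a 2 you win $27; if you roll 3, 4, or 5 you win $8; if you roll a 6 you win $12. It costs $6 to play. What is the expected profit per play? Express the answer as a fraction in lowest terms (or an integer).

17/2 dollars

E[payout] = (1/2)·8 + (1/6)·12 + (1/6)·24 + (1/6)·27 = 29/2
Expected profit = 29/2 − 6 = 17/2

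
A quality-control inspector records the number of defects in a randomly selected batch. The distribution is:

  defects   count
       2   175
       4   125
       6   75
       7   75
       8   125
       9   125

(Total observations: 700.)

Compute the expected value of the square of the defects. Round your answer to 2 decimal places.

Total = 700, so P(defects=2) = 175/700, etc.
E[X²] = (1/4)·4 + (5/28)·16 + (3/28)·36 + (3/28)·49 + (5/28)·64 + (5/28)·81
     = 272/7 ≈ 38.86

38.86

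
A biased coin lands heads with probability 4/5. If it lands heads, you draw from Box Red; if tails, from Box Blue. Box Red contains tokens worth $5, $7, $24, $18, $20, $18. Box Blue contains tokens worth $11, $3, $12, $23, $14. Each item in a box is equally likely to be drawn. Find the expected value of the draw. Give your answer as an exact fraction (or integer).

1109/75 dollars

E[X | Box Red] = (5 + 7 + 24 + 18 + 20 + 18)/6 = 46/3
E[X | Box Blue] = (11 + 3 + 12 + 23 + 14)/5 = 63/5
E[X] = (4/5)·46/3 + (1/5)·63/5 = 1109/75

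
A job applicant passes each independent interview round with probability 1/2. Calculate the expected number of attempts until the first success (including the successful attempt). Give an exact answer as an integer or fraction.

For a geometric distribution, E[trials] = 1/p = 1/(1/2) = 2.

2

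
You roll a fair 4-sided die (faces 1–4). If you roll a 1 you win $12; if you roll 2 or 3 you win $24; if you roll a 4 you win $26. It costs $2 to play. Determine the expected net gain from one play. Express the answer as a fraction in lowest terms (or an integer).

E[payout] = (1/4)·12 + (1/2)·24 + (1/4)·26 = 43/2
Expected profit = 43/2 − 2 = 39/2

39/2 dollars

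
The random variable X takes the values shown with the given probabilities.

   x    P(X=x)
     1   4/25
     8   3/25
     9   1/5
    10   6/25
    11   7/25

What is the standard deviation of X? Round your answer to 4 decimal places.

3.3705

E[X] = 42/5, E[X²] = 2048/25
Var(X) = E[X²] − (E[X])² = 2048/25 − 1764/25 = 284/25
SD(X) = √(284/25) ≈ 3.3705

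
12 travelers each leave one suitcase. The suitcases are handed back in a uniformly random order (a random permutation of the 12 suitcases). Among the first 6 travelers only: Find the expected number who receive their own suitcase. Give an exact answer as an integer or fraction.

Let Xᵢ = 1 if person i gets their own suitcase. For each i, P(Xᵢ=1) = 1/12.
By linearity of expectation, E[X₁+…+X_6] = 6·(1/12) = 1/2.

1/2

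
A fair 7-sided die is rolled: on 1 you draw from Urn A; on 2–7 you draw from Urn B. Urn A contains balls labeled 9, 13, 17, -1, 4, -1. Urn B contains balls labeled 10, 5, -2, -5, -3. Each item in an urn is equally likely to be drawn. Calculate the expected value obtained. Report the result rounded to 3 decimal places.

1.833

E[X | Urn A] = (9 + 13 + 17 − 1 + 4 − 1)/6 = 41/6
E[X | Urn B] = (10 + 5 − 2 − 5 − 3)/5 = 1
E[X] = (1/7)·41/6 + (6/7)·1 = 11/6 ≈ 1.833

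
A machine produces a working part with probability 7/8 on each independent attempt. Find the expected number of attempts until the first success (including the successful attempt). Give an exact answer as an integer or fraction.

8/7

For a geometric distribution, E[trials] = 1/p = 1/(7/8) = 8/7.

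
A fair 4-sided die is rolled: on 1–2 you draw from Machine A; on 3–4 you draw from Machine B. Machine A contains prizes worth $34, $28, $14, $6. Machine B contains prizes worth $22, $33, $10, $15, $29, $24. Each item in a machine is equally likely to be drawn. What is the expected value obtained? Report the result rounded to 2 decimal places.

E[X | Machine A] = (34 + 28 + 14 + 6)/4 = 41/2
E[X | Machine B] = (22 + 33 + 10 + 15 + 29 + 24)/6 = 133/6
E[X] = (1/2)·41/2 + (1/2)·133/6 = 64/3 ≈ 21.33

$21.33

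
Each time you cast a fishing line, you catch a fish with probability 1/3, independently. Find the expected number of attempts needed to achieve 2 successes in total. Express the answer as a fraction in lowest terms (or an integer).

By linearity (sum of 2 independent geometric waits), E[trials] = 2/p = 2/(1/3) = 6.

6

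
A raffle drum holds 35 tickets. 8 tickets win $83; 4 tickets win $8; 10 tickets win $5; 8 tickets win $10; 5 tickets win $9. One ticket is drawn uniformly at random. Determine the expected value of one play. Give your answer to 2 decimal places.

$24.89

E[payout] = (8/35)·83 + (4/35)·8 + (10/35)·5 + (8/35)·10 + (5/35)·9 = 871/35
≈ $24.89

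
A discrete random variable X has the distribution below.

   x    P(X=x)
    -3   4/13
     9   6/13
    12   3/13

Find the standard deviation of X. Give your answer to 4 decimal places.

6.1143

E[X] = 6, E[X²] = 954/13
Var(X) = E[X²] − (E[X])² = 954/13 − 36 = 486/13
SD(X) = √(486/13) ≈ 6.1143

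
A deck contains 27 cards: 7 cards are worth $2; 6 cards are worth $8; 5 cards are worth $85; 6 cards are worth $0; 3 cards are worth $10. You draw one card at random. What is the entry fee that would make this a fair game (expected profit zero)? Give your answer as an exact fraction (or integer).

517/27 dollars

E[payout] = (7/27)·2 + (6/27)·8 + (5/27)·85 + (6/27)·0 + (3/27)·10 = 517/27
Fair fee = E[payout] = 517/27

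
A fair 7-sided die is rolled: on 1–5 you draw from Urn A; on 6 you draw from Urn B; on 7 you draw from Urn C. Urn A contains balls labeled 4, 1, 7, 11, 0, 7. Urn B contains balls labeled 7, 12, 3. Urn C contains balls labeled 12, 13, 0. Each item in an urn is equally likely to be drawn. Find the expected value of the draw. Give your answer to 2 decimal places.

5.81

E[X | Urn A] = (4 + 1 + 7 + 11 + 0 + 7)/6 = 5
E[X | Urn B] = (7 + 12 + 3)/3 = 22/3
E[X | Urn C] = (12 + 13 + 0)/3 = 25/3
E[X] = (5/7)·5 + (1/7)·22/3 + (1/7)·25/3 = 122/21 ≈ 5.81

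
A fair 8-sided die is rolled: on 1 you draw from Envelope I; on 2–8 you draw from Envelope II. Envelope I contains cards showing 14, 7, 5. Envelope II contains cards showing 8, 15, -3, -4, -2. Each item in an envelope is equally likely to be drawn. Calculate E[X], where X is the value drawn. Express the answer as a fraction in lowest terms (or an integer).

53/15

E[X | Envelope I] = (14 + 7 + 5)/3 = 26/3
E[X | Envelope II] = (8 + 15 − 3 − 4 − 2)/5 = 14/5
E[X] = (1/8)·26/3 + (7/8)·14/5 = 53/15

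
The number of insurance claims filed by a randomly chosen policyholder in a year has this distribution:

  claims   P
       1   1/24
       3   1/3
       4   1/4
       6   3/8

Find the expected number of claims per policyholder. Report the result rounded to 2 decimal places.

E[X] = (1/24)·1 + (1/3)·3 + (1/4)·4 + (3/8)·6
     = 103/24 ≈ 4.29

4.29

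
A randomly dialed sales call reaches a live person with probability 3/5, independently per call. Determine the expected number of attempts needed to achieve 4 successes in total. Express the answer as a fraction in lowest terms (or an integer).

20/3

By linearity (sum of 4 independent geometric waits), E[trials] = 4/p = 4/(3/5) = 20/3.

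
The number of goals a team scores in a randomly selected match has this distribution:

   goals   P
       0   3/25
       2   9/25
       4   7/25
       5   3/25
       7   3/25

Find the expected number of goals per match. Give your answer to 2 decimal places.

3.28

E[X] = (3/25)·0 + (9/25)·2 + (7/25)·4 + (3/25)·5 + (3/25)·7
     = 82/25 ≈ 3.28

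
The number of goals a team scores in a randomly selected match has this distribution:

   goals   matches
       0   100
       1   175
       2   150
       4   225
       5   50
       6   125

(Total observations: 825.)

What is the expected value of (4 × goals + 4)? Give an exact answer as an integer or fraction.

Total = 825, so P(goals=0) = 100/825, etc.
E[4x+4] = (4/33)·4 + (7/33)·8 + (2/11)·12 + (3/11)·20 + (2/33)·24 + (5/33)·28
     = 512/33

512/33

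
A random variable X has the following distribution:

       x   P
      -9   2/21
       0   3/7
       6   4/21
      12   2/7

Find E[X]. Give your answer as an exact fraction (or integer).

26/7

E[X] = (2/21)·(-9) + (3/7)·0 + (4/21)·6 + (2/7)·12
     = 26/7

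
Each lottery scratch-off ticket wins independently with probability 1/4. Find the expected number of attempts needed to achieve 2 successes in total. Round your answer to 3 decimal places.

8.000

By linearity (sum of 2 independent geometric waits), E[trials] = 2/p = 2/(1/4) = 8.
≈ 8.000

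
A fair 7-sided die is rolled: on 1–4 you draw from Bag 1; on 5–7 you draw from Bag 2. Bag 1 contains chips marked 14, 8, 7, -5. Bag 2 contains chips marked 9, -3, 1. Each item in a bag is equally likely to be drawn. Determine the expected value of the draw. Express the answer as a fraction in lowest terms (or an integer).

E[X | Bag 1] = (14 + 8 + 7 − 5)/4 = 6
E[X | Bag 2] = (9 − 3 + 1)/3 = 7/3
E[X] = (4/7)·6 + (3/7)·7/3 = 31/7

31/7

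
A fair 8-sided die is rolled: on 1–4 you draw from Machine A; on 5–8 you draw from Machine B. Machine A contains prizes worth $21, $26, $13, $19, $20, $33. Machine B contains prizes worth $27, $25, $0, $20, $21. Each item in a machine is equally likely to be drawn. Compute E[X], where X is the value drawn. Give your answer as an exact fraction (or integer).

203/10 dollars

E[X | Machine A] = (21 + 26 + 13 + 19 + 20 + 33)/6 = 22
E[X | Machine B] = (27 + 25 + 0 + 20 + 21)/5 = 93/5
E[X] = (1/2)·22 + (1/2)·93/5 = 203/10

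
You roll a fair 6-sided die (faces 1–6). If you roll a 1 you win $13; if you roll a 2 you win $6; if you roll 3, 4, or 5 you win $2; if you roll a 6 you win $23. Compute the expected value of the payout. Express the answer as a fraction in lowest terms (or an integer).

$8

E[payout] = (1/2)·2 + (1/6)·6 + (1/6)·13 + (1/6)·23 = 8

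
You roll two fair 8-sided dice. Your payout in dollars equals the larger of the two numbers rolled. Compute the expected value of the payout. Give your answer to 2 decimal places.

Distribution of the larger of the two numbers rolled: 1 w.p. 1/64, 2 w.p. 3/64, 3 w.p. 5/64, 4 w.p. 7/64, 5 w.p. 9/64, 6 w.p. 11/64, …
E[payout] = (1/64)·1 + (3/64)·2 + (5/64)·3 + (7/64)·4 + (9/64)·5 + (11/64)·6 + (13/64)·7 + (15/64)·8 = 93/16
≈ $5.81

$5.81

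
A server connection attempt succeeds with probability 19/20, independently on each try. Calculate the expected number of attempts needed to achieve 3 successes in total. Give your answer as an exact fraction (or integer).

By linearity (sum of 3 independent geometric waits), E[trials] = 3/p = 3/(19/20) = 60/19.

60/19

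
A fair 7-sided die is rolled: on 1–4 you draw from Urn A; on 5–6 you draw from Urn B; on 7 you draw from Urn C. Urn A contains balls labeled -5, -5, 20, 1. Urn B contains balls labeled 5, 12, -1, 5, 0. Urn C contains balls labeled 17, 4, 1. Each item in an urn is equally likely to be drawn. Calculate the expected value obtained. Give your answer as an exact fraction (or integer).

E[X | Urn A] = (-5 − 5 + 20 + 1)/4 = 11/4
E[X | Urn B] = (5 + 12 − 1 + 5 + 0)/5 = 21/5
E[X | Urn C] = (17 + 4 + 1)/3 = 22/3
E[X] = (4/7)·11/4 + (2/7)·21/5 + (1/7)·22/3 = 401/105

401/105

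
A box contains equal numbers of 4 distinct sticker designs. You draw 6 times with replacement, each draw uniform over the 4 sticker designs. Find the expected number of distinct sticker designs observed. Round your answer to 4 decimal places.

Let Xⱼ=1 if type j appears at least once. P(Xⱼ=1) = 1 − ((4−1)/4)^6 = 3367/4096.
E[#distinct] = 4·3367/4096 = 3367/1024.
≈ 3.2881

3.2881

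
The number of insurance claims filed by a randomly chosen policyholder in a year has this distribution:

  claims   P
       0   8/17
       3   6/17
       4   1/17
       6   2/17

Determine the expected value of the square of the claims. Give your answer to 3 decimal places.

E[X²] = (8/17)·0 + (6/17)·9 + (1/17)·16 + (2/17)·36
     = 142/17 ≈ 8.353

8.353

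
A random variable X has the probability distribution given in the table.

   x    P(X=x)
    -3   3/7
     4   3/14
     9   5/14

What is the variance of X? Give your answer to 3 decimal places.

E[X] = (3/7)·(-3) + (3/14)·4 + (5/14)·9 = 39/14
E[X²] = (3/7)·9 + (3/14)·16 + (5/14)·81 = 507/14
Var(X) = 507/14 − (39/14)² = 5577/196 ≈ 28.454

28.454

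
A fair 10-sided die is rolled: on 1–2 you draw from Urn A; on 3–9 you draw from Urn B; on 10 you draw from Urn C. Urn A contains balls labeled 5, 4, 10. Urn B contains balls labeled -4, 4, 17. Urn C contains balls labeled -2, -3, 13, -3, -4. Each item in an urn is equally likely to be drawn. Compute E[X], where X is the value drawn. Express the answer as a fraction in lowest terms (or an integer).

E[X | Urn A] = (5 + 4 + 10)/3 = 19/3
E[X | Urn B] = (-4 + 4 + 17)/3 = 17/3
E[X | Urn C] = (-2 − 3 + 13 − 3 − 4)/5 = 1/5
E[X] = (1/5)·19/3 + (7/10)·17/3 + (1/10)·1/5 = 394/75

394/75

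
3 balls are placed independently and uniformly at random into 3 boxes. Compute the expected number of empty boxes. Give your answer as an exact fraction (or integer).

8/9

Let Xⱼ=1 if box j is empty. P(Xⱼ=1) = ((3-1)/3)^3 = 8/27.
By linearity, E[#empty] = 3·8/27 = 8/9.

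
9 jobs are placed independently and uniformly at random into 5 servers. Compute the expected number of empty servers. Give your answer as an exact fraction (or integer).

Let Xⱼ=1 if server j is empty. P(Xⱼ=1) = ((5-1)/5)^9 = 262144/1953125.
By linearity, E[#empty] = 5·262144/1953125 = 262144/390625.

262144/390625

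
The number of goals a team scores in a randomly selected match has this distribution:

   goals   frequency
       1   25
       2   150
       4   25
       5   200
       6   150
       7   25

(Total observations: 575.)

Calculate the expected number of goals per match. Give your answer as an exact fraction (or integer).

100/23

Total = 575, so P(goals=1) = 25/575, etc.
E[X] = (1/23)·1 + (6/23)·2 + (1/23)·4 + (8/23)·5 + (6/23)·6 + (1/23)·7
     = 100/23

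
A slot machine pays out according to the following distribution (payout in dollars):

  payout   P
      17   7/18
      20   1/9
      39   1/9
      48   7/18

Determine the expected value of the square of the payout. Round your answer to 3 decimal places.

E[X²] = (7/18)·289 + (1/9)·400 + (1/9)·1521 + (7/18)·2304
     = 7331/6 ≈ 1221.833

1221.833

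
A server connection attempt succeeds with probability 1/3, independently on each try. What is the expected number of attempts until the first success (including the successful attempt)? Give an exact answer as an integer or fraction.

For a geometric distribution, E[trials] = 1/p = 1/(1/3) = 3.

3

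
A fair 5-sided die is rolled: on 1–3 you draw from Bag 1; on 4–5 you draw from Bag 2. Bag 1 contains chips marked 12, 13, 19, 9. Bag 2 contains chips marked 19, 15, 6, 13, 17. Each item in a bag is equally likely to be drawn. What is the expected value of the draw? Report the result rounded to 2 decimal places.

13.55

E[X | Bag 1] = (12 + 13 + 19 + 9)/4 = 53/4
E[X | Bag 2] = (19 + 15 + 6 + 13 + 17)/5 = 14
E[X] = (3/5)·53/4 + (2/5)·14 = 271/20 ≈ 13.55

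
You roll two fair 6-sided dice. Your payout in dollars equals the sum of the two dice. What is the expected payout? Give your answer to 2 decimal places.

$7.00

Distribution of the sum of the two dice: 2 w.p. 1/36, 3 w.p. 1/18, 4 w.p. 1/12, 5 w.p. 1/9, 6 w.p. 5/36, 7 w.p. 1/6, …
E[payout] = (1/36)·2 + (1/18)·3 + (1/12)·4 + (1/9)·5 + (5/36)·6 + (1/6)·7 + (5/36)·8 + (1/9)·9 + (1/12)·10 + (1/18)·11 + (1/36)·12 = 7
≈ $7.00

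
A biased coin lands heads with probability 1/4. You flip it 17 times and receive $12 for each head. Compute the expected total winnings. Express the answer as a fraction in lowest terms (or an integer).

$51

E[#heads] = 17·1/4 = 17/4 (linearity over flips).
E[winnings] = 12·17/4 = 51.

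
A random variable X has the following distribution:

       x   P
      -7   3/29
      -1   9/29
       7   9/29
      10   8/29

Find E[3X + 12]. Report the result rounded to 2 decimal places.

E[3x+12] = (3/29)·(-9) + (9/29)·9 + (9/29)·33 + (8/29)·42
     = 687/29 ≈ 23.69

23.69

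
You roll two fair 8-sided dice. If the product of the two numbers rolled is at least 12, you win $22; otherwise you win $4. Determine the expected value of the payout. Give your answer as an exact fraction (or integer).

E[payout] = (23/64)·4 + (41/64)·22 = 497/32

497/32 dollars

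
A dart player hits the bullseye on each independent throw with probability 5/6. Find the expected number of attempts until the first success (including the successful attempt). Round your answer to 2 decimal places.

For a geometric distribution, E[trials] = 1/p = 1/(5/6) = 6/5.
≈ 1.20

1.20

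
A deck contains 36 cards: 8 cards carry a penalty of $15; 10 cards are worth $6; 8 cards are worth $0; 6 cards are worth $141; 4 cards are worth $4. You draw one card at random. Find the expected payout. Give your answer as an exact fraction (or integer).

E[payout] = (8/36)·(-15) + (10/36)·6 + (8/36)·0 + (6/36)·141 + (4/36)·4 = 401/18

401/18 dollars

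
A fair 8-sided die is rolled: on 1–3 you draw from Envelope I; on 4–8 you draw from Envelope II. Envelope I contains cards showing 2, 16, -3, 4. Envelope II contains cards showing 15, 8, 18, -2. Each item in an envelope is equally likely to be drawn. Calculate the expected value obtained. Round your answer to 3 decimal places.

7.875

E[X | Envelope I] = (2 + 16 − 3 + 4)/4 = 19/4
E[X | Envelope II] = (15 + 8 + 18 − 2)/4 = 39/4
E[X] = (3/8)·19/4 + (5/8)·39/4 = 63/8 ≈ 7.875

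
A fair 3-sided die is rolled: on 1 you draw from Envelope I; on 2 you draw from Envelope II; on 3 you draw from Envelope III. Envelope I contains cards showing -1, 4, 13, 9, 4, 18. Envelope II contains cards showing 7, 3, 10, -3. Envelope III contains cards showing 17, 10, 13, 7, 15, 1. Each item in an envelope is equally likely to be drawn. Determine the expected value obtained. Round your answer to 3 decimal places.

7.528

E[X | Envelope I] = (-1 + 4 + 13 + 9 + 4 + 18)/6 = 47/6
E[X | Envelope II] = (7 + 3 + 10 − 3)/4 = 17/4
E[X | Envelope III] = (17 + 10 + 13 + 7 + 15 + 1)/6 = 21/2
E[X] = (1/3)·47/6 + (1/3)·17/4 + (1/3)·21/2 = 271/36 ≈ 7.528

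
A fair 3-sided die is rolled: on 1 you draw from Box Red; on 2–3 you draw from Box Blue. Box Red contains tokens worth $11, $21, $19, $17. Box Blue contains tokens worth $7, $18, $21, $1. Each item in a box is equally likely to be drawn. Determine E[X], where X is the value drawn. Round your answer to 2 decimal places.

$13.50

E[X | Box Red] = (11 + 21 + 19 + 17)/4 = 17
E[X | Box Blue] = (7 + 18 + 21 + 1)/4 = 47/4
E[X] = (1/3)·17 + (2/3)·47/4 = 27/2 ≈ 13.50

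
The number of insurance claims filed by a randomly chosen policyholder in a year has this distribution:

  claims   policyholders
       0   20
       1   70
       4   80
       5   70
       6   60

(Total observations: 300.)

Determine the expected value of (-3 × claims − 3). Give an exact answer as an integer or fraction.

-14

Total = 300, so P(claims=0) = 20/300, etc.
E[-3x-3] = (1/15)·(-3) + (7/30)·(-6) + (4/15)·(-15) + (7/30)·(-18) + (1/5)·(-21)
     = -14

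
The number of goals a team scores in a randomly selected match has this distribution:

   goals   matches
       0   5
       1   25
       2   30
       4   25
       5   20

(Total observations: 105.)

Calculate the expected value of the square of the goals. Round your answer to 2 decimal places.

Total = 105, so P(goals=0) = 5/105, etc.
E[X²] = (1/21)·0 + (5/21)·1 + (2/7)·4 + (5/21)·16 + (4/21)·25
     = 209/21 ≈ 9.95

9.95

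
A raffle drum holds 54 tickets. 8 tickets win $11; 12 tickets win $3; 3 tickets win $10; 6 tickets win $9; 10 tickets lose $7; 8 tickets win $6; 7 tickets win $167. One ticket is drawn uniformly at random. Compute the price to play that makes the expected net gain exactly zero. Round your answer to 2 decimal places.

E[payout] = (8/54)·11 + (12/54)·3 + (3/54)·10 + (6/54)·9 + (10/54)·(-7) + (8/54)·6 + (7/54)·167 = 1355/54
Fair fee = E[payout] = 1355/54 ≈ $25.09

$25.09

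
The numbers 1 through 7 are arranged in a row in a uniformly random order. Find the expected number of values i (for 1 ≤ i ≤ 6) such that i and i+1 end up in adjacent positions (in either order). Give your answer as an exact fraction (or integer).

12/7

For each i ∈ {1,…,6}, let Xᵢ = 1 if i and i+1 are adjacent. P(Xᵢ=1) = 2·(7−1)!/7! = 2/7.
By linearity, E[ΣXᵢ] = (6)·(2/7) = 12/7.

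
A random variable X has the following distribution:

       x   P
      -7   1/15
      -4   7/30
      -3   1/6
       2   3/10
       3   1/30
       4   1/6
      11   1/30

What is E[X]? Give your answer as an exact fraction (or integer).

E[X] = (1/15)·(-7) + (7/30)·(-4) + (1/6)·(-3) + (3/10)·2 + (1/30)·3 + (1/6)·4 + (1/30)·11
     = -1/6

-1/6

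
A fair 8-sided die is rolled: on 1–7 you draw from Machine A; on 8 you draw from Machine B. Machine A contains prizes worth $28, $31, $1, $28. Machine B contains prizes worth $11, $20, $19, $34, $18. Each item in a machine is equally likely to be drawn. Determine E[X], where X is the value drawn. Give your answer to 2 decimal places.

E[X | Machine A] = (28 + 31 + 1 + 28)/4 = 22
E[X | Machine B] = (11 + 20 + 19 + 34 + 18)/5 = 102/5
E[X] = (7/8)·22 + (1/8)·102/5 = 109/5 ≈ 21.80

$21.80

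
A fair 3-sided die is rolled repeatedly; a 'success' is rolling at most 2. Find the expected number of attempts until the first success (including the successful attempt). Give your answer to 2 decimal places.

For a geometric distribution, E[trials] = 1/p = 1/(2/3) = 3/2.
≈ 1.50

1.50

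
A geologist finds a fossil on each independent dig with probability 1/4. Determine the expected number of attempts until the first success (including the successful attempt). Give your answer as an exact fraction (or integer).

For a geometric distribution, E[trials] = 1/p = 1/(1/4) = 4.

4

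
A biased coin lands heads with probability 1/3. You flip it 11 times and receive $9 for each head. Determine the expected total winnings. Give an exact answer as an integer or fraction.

E[#heads] = 11·1/3 = 11/3 (linearity over flips).
E[winnings] = 9·11/3 = 33.

$33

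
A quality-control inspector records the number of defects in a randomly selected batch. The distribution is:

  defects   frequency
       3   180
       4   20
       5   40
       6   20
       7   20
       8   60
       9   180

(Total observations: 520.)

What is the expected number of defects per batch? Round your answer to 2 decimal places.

6.12

Total = 520, so P(defects=3) = 180/520, etc.
E[X] = (9/26)·3 + (1/26)·4 + (1/13)·5 + (1/26)·6 + (1/26)·7 + (3/26)·8 + (9/26)·9
     = 159/26 ≈ 6.12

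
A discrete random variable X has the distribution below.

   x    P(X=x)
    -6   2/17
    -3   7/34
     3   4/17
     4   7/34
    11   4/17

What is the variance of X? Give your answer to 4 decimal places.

E[X] = (2/17)·(-6) + (7/34)·(-3) + (4/17)·3 + (7/34)·4 + (4/17)·11 = 95/34
E[X²] = (2/17)·36 + (7/34)·9 + (4/17)·9 + (7/34)·16 + (4/17)·121 = 1359/34
Var(X) = 1359/34 − (95/34)² = 37181/1156 ≈ 32.1635

32.1635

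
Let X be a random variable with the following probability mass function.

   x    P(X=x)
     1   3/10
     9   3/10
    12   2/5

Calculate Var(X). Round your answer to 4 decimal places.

E[X] = (3/10)·1 + (3/10)·9 + (2/5)·12 = 39/5
E[X²] = (3/10)·1 + (3/10)·81 + (2/5)·144 = 411/5
Var(X) = 411/5 − (39/5)² = 534/25 ≈ 21.3600

21.3600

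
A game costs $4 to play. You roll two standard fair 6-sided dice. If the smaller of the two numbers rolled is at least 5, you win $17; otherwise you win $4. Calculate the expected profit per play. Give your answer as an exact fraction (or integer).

13/9 dollars

E[payout] = (8/9)·4 + (1/9)·17 = 49/9
Expected profit = 49/9 − 4 = 13/9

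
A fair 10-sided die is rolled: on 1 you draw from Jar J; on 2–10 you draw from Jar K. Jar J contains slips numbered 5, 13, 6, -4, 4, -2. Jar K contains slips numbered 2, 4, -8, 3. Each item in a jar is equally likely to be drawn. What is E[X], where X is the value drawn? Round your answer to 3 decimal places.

E[X | Jar J] = (5 + 13 + 6 − 4 + 4 − 2)/6 = 11/3
E[X | Jar K] = (2 + 4 − 8 + 3)/4 = 1/4
E[X] = (1/10)·11/3 + (9/10)·1/4 = 71/120 ≈ 0.592

0.592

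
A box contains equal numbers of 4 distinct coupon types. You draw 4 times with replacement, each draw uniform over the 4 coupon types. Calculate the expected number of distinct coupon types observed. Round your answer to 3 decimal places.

Let Xⱼ=1 if type j appears at least once. P(Xⱼ=1) = 1 − ((4−1)/4)^4 = 175/256.
E[#distinct] = 4·175/256 = 175/64.
≈ 2.734

2.734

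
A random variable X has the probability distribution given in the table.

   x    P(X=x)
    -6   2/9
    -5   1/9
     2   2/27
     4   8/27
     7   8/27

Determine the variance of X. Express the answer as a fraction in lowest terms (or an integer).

20432/729

E[X] = (2/9)·(-6) + (1/9)·(-5) + (2/27)·2 + (8/27)·4 + (8/27)·7 = 41/27
E[X²] = (2/9)·36 + (1/9)·25 + (2/27)·4 + (8/27)·16 + (8/27)·49 = 91/3
Var(X) = 91/3 − (41/27)² = 20432/729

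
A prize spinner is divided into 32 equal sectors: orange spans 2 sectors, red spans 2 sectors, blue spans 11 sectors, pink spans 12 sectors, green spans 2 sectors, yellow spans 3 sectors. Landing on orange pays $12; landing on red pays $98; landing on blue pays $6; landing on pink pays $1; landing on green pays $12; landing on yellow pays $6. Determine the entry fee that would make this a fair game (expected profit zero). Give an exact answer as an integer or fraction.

E[payout] = (2/32)·12 + (2/32)·98 + (11/32)·6 + (12/32)·1 + (2/32)·12 + (3/32)·6 = 85/8
Fair fee = E[payout] = 85/8

85/8 dollars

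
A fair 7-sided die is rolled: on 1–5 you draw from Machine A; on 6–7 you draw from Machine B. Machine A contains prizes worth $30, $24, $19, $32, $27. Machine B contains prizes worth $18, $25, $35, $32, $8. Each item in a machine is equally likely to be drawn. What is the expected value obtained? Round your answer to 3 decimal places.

E[X | Machine A] = (30 + 24 + 19 + 32 + 27)/5 = 132/5
E[X | Machine B] = (18 + 25 + 35 + 32 + 8)/5 = 118/5
E[X] = (5/7)·132/5 + (2/7)·118/5 = 128/5 ≈ 25.600

$25.600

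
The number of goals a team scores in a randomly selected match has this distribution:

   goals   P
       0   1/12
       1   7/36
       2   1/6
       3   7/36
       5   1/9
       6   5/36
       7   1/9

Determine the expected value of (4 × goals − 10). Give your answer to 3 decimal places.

E[4x-10] = (1/12)·(-10) + (7/36)·(-6) + (1/6)·(-2) + (7/36)·2 + (1/9)·10 + (5/36)·14 + (1/9)·18
     = 28/9 ≈ 3.111

3.111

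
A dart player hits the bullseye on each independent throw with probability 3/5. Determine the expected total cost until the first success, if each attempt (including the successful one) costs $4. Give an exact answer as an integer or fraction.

E[#attempts] = 1/p = 5/3; E[cost] = 4·5/3 = 20/3.

20/3 dollars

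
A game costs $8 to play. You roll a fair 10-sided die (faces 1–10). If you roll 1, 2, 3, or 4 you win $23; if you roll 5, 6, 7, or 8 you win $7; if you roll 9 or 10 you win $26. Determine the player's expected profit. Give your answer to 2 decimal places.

$9.20

E[payout] = (2/5)·7 + (2/5)·23 + (1/5)·26 = 86/5
Expected profit = 86/5 − 8 = 46/5 ≈ $9.20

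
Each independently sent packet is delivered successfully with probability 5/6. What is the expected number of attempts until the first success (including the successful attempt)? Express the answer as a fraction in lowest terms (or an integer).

6/5

For a geometric distribution, E[trials] = 1/p = 1/(5/6) = 6/5.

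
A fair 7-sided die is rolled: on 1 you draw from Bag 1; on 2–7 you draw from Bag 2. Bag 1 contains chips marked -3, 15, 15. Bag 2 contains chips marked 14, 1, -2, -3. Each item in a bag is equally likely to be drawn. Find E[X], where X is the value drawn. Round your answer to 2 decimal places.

3.43

E[X | Bag 1] = (-3 + 15 + 15)/3 = 9
E[X | Bag 2] = (14 + 1 − 2 − 3)/4 = 5/2
E[X] = (1/7)·9 + (6/7)·5/2 = 24/7 ≈ 3.43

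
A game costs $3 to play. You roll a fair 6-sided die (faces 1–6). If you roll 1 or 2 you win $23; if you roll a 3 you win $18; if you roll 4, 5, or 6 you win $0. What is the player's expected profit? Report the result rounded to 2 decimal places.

$7.67

E[payout] = (1/2)·0 + (1/6)·18 + (1/3)·23 = 32/3
Expected profit = 32/3 − 3 = 23/3 ≈ $7.67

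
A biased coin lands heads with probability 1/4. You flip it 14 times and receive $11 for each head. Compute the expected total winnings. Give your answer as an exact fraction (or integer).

77/2 dollars

E[#heads] = 14·1/4 = 7/2 (linearity over flips).
E[winnings] = 11·7/2 = 77/2.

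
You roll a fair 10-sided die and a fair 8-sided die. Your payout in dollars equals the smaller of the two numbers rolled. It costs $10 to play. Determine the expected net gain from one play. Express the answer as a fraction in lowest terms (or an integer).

-131/20 dollars

Distribution of the smaller of the two numbers rolled: 1 w.p. 17/80, 2 w.p. 3/16, 3 w.p. 13/80, 4 w.p. 11/80, 5 w.p. 9/80, 6 w.p. 7/80, …
E[payout] = (17/80)·1 + (3/16)·2 + (13/80)·3 + (11/80)·4 + (9/80)·5 + (7/80)·6 + (1/16)·7 + (3/80)·8 = 69/20
Expected profit = 69/20 − 10 = -131/20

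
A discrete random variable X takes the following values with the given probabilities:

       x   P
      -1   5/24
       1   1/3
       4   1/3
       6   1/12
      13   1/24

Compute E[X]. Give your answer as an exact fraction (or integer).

5/2

E[X] = (5/24)·(-1) + (1/3)·1 + (1/3)·4 + (1/12)·6 + (1/24)·13
     = 5/2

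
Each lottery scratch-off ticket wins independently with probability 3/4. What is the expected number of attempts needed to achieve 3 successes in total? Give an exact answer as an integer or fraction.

4

By linearity (sum of 3 independent geometric waits), E[trials] = 3/p = 3/(3/4) = 4.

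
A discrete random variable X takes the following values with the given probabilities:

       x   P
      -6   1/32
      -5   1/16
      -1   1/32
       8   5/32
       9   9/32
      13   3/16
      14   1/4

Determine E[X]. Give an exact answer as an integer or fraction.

147/16

E[X] = (1/32)·(-6) + (1/16)·(-5) + (1/32)·(-1) + (5/32)·8 + (9/32)·9 + (3/16)·13 + (1/4)·14
     = 147/16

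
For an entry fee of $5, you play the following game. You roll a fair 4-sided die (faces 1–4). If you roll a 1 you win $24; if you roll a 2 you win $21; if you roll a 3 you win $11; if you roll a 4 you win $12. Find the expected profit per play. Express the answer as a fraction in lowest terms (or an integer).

$12

E[payout] = (1/4)·11 + (1/4)·12 + (1/4)·21 + (1/4)·24 = 17
Expected profit = 17 − 5 = 12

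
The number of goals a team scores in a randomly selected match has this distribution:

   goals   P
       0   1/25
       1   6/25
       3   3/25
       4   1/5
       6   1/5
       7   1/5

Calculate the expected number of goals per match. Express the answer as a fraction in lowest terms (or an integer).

E[X] = (1/25)·0 + (6/25)·1 + (3/25)·3 + (1/5)·4 + (1/5)·6 + (1/5)·7
     = 4

4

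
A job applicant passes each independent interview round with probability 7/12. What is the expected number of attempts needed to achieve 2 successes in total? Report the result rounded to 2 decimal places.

3.43

By linearity (sum of 2 independent geometric waits), E[trials] = 2/p = 2/(7/12) = 24/7.
≈ 3.43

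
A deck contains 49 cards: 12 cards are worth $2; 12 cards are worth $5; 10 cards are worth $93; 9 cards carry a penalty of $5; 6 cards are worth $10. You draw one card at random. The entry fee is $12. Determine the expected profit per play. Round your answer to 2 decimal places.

E[payout] = (12/49)·2 + (12/49)·5 + (10/49)·93 + (9/49)·(-5) + (6/49)·10 = 21
Expected profit = 21 − 12 = 9 ≈ $9.00

$9.00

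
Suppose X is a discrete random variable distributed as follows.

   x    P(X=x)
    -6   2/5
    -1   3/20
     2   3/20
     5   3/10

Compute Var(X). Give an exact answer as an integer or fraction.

1767/80

E[X] = (2/5)·(-6) + (3/20)·(-1) + (3/20)·2 + (3/10)·5 = -3/4
E[X²] = (2/5)·36 + (3/20)·1 + (3/20)·4 + (3/10)·25 = 453/20
Var(X) = 453/20 − (-3/4)² = 1767/80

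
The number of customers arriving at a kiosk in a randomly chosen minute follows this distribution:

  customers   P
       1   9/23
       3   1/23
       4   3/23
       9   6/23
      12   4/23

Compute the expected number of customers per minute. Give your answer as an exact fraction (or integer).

E[X] = (9/23)·1 + (1/23)·3 + (3/23)·4 + (6/23)·9 + (4/23)·12
     = 126/23

126/23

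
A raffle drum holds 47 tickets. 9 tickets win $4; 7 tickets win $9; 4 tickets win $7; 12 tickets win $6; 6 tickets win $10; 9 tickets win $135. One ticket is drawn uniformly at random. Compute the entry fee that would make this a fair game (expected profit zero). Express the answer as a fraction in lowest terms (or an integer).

E[payout] = (9/47)·4 + (7/47)·9 + (4/47)·7 + (12/47)·6 + (6/47)·10 + (9/47)·135 = 1474/47
Fair fee = E[payout] = 1474/47

1474/47 dollars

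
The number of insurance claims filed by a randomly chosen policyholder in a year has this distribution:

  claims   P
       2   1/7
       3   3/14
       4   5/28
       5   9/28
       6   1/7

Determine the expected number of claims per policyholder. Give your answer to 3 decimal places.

4.107

E[X] = (1/7)·2 + (3/14)·3 + (5/28)·4 + (9/28)·5 + (1/7)·6
     = 115/28 ≈ 4.107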